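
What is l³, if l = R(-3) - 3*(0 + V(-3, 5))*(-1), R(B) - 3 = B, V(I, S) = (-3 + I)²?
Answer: 1259712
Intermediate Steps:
R(B) = 3 + B
l = 108 (l = (3 - 3) - 3*(0 + (-3 - 3)²)*(-1) = 0 - 3*(0 + (-6)²)*(-1) = 0 - 3*(0 + 36)*(-1) = 0 - 108*(-1) = 0 - 3*(-36) = 0 + 108 = 108)
l³ = 108³ = 1259712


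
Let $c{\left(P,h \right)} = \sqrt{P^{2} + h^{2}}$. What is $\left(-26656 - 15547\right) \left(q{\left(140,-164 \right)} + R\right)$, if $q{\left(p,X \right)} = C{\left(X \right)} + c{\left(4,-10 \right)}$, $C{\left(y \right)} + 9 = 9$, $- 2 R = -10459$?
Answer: $- \frac{441401177}{2} - 84406 \sqrt{29} \approx -2.2116 \cdot 10^{8}$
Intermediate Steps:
$R = \frac{10459}{2}$ ($R = \left(- \frac{1}{2}\right) \left(-10459\right) = \frac{10459}{2} \approx 5229.5$)
$C{\left(y \right)} = 0$ ($C{\left(y \right)} = -9 + 9 = 0$)
$q{\left(p,X \right)} = 2 \sqrt{29}$ ($q{\left(p,X \right)} = 0 + \sqrt{4^{2} + \left(-10\right)^{2}} = 0 + \sqrt{16 + 100} = 0 + \sqrt{116} = 0 + 2 \sqrt{29} = 2 \sqrt{29}$)
$\left(-26656 - 15547\right) \left(q{\left(140,-164 \right)} + R\right) = \left(-26656 - 15547\right) \left(2 \sqrt{29} + \frac{10459}{2}\right) = - 42203 \left(\frac{10459}{2} + 2 \sqrt{29}\right) = - \frac{441401177}{2} - 84406 \sqrt{29}$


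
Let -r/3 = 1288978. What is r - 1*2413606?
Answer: -6280540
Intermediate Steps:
r = -3866934 (r = -3*1288978 = -3866934)
r - 1*2413606 = -3866934 - 1*2413606 = -3866934 - 2413606 = -6280540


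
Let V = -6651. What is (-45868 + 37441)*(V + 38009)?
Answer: -264253866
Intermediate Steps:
(-45868 + 37441)*(V + 38009) = (-45868 + 37441)*(-6651 + 38009) = -8427*31358 = -264253866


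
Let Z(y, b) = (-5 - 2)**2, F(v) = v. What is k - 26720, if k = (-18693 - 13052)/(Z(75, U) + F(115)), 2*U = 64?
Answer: -4413825/164 ≈ -26914.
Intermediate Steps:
U = 32 (U = (1/2)*64 = 32)
Z(y, b) = 49 (Z(y, b) = (-7)**2 = 49)
k = -31745/164 (k = (-18693 - 13052)/(49 + 115) = -31745/164 ≈ -193.57)
k - 26720 = -31745/164 - 26720 = -4413825/164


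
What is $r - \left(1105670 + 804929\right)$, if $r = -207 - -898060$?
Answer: $-1012746$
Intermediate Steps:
$r = 897853$ ($r = -207 + 898060 = 897853$)
$r - \left(1105670 + 804929\right) = 897853 - \left(1105670 + 804929\right) = 897853 - 1910599 = -1012746$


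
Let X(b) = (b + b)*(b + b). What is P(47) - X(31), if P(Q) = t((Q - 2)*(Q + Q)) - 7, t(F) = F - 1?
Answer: 378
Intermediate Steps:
t(F) = -1 + F
P(Q) = -8 + 2*Q*(-2 + Q) (P(Q) = (-1 + (Q - 2)*(Q + Q)) - 7 = (-1 + (-2 + Q)*(2*Q)) - 7 = (-1 + 2*Q*(-2 + Q)) - 7 = -8 + 2*Q*(-2 + Q))
X(b) = 4*b² (X(b) = (2*b)*(2*b) = 4*b²)
P(47) - X(31) = (-8 + 2*47*(-2 + 47)) - 4*31² = (-8 + 2*47*45) - 4*961 = (-8 + 4230) - 1*3844 = 4222 - 3844 = 378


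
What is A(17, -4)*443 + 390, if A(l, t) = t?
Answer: -1382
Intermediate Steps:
A(17, -4)*443 + 390 = -4*443 + 390 = -1772 + 390 = -1382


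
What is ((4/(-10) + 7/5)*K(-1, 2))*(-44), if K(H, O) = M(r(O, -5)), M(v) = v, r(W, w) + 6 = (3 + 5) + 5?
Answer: -308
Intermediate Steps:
r(W, w) = 7 (r(W, w) = -6 + ((3 + 5) + 5) = -6 + (8 + 5) = -6 + 13 = 7)
K(H, O) = 7
((4/(-10) + 7/5)*K(-1, 2))*(-44) = ((4/(-10) + 7/5)*7)*(-44) = ((4*(-⅒) + 7*(⅕))*7)*(-44) = ((-⅖ + 7/5)*7)*(-44) = (1*7)*(-44) = 7*(-44) = -308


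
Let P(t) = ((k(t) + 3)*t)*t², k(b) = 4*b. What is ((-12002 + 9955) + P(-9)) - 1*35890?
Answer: -13880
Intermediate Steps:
P(t) = t³*(3 + 4*t) (P(t) = ((4*t + 3)*t)*t² = ((3 + 4*t)*t)*t² = (t*(3 + 4*t))*t² = t³*(3 + 4*t))
((-12002 + 9955) + P(-9)) - 1*35890 = ((-12002 + 9955) + (-9)³*(3 + 4*(-9))) - 1*35890 = (-2047 - 729*(3 - 36)) - 35890 = (-2047 - 729*(-33)) - 35890 = (-2047 + 24057) - 35890 = 22010 - 35890 = -13880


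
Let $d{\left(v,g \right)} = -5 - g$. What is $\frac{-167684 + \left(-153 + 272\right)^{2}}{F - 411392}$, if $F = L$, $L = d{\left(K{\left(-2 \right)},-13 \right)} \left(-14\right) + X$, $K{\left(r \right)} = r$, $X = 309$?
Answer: $\frac{153523}{411195} \approx 0.37336$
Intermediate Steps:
$L = 197$ ($L = \left(-5 - -13\right) \left(-14\right) + 309 = \left(-5 + 13\right) \left(-14\right) + 309 = 8 \left(-14\right) + 309 = -112 + 309 = 197$)
$F = 197$
$\frac{-167684 + \left(-153 + 272\right)^{2}}{F - 411392} = \frac{-167684 + \left(-153 + 272\right)^{2}}{197 - 411392} = \frac{-167684 + 119^{2}}{-411195} = \left(-167684 + 14161\right) \left(- \frac{1}{411195}\right) = \left(-153523\right) \left(- \frac{1}{411195}\right) = \frac{153523}{411195}$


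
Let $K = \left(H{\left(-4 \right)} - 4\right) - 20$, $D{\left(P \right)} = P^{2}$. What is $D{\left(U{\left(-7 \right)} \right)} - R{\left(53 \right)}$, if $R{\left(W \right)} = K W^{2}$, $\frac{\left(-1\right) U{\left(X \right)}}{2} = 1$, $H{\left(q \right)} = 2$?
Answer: $61802$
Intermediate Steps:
$U{\left(X \right)} = -2$ ($U{\left(X \right)} = \left(-2\right) 1 = -2$)
$K = -22$ ($K = \left(2 - 4\right) - 20 = -2 - 20 = -22$)
$R{\left(W \right)} = - 22 W^{2}$
$D{\left(U{\left(-7 \right)} \right)} - R{\left(53 \right)} = \left(-2\right)^{2} - - 22 \cdot 53^{2} = 4 - \left(-22\right) 2809 = 4 - -61798 = 4 + 61798 = 61802$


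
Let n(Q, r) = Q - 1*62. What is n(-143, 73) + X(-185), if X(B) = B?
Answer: -390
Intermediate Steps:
n(Q, r) = -62 + Q (n(Q, r) = Q - 62 = -62 + Q)
n(-143, 73) + X(-185) = (-62 - 143) - 185 = -205 - 185 = -390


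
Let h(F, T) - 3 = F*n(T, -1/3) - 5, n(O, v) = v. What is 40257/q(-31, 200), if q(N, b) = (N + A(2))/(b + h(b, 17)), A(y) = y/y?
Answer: -881181/5 ≈ -1.7624e+5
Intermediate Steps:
h(F, T) = -2 - F/3 (h(F, T) = 3 + (F*(-1/3) - 5) = 3 + (F*(-1*⅓) - 5) = 3 + (F*(-⅓) - 5) = 3 + (-F/3 - 5) = 3 + (-5 - F/3) = -2 - F/3)
A(y) = 1
q(N, b) = (1 + N)/(-2 + 2*b/3) (q(N, b) = (N + 1)/(b + (-2 - b/3)) = (1 + N)/(-2 + 2*b/3))
40257/q(-31, 200) = 40257/((3*(1 - 31)/(2*(-3 + 200)))) = 40257/(((3/2)*(-30)/197)) = 40257/(((3/2)*(1/197)*(-30))) = 40257/(-45/197) = 40257*(-197/45) = -881181/5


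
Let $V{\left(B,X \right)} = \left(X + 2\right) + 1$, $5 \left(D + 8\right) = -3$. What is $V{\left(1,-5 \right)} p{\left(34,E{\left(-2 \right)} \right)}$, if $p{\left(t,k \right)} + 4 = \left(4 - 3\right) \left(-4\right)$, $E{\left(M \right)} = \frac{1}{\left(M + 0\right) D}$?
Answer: $16$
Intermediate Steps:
$D = - \frac{43}{5}$ ($D = -8 + \frac{1}{5} \left(-3\right) = -8 - \frac{3}{5} = - \frac{43}{5} \approx -8.6$)
$V{\left(B,X \right)} = 3 + X$ ($V{\left(B,X \right)} = \left(2 + X\right) + 1 = 3 + X$)
$E{\left(M \right)} = - \frac{5}{43 M}$ ($E{\left(M \right)} = \frac{1}{\left(M + 0\right) \left(- \frac{43}{5}\right)} = \frac{1}{M} \left(- \frac{5}{43}\right) = - \frac{5}{43 M}$)
$p{\left(t,k \right)} = -8$ ($p{\left(t,k \right)} = -4 + \left(4 - 3\right) \left(-4\right) = -4 + 1 \left(-4\right) = -4 - 4 = -8$)
$V{\left(1,-5 \right)} p{\left(34,E{\left(-2 \right)} \right)} = \left(3 - 5\right) \left(-8\right) = \left(-2\right) \left(-8\right) = 16$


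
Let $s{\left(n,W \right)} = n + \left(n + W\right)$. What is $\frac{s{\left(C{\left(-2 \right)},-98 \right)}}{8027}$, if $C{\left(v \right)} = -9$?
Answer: $- \frac{116}{8027} \approx -0.014451$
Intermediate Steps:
$s{\left(n,W \right)} = W + 2 n$ ($s{\left(n,W \right)} = n + \left(W + n\right) = W + 2 n$)
$\frac{s{\left(C{\left(-2 \right)},-98 \right)}}{8027} = \frac{-98 + 2 \left(-9\right)}{8027} = \left(-98 - 18\right) \frac{1}{8027} = \left(-116\right) \frac{1}{8027} = - \frac{116}{8027}$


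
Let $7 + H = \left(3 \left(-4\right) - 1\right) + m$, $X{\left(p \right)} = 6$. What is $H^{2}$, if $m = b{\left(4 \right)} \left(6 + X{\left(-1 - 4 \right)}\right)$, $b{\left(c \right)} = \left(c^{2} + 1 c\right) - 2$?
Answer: $38416$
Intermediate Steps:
$b{\left(c \right)} = -2 + c + c^{2}$ ($b{\left(c \right)} = \left(c^{2} + c\right) - 2 = \left(c + c^{2}\right) - 2 = -2 + c + c^{2}$)
$m = 216$ ($m = \left(-2 + 4 + 4^{2}\right) \left(6 + 6\right) = \left(-2 + 4 + 16\right) 12 = 18 \cdot 12 = 216$)
$H = 196$ ($H = -7 + \left(\left(3 \left(-4\right) - 1\right) + 216\right) = -7 + \left(\left(-12 - 1\right) + 216\right) = -7 + \left(-13 + 216\right) = -7 + 203 = 196$)
$H^{2} = 196^{2} = 38416$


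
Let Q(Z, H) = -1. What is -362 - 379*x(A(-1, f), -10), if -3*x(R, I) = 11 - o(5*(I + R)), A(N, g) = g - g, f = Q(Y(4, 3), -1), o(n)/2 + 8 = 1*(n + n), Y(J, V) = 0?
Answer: 84947/3 ≈ 28316.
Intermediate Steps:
o(n) = -16 + 4*n (o(n) = -16 + 2*(1*(n + n)) = -16 + 2*(1*(2*n)) = -16 + 2*(2*n) = -16 + 4*n)
f = -1
A(N, g) = 0
x(R, I) = -9 + 20*I/3 + 20*R/3 (x(R, I) = -(11 - (-16 + 4*(5*(I + R))))/3 = -(11 - (-16 + 4*(5*I + 5*R)))/3 = -(11 - (-16 + (20*I + 20*R)))/3 = -(11 - (-16 + 20*I + 20*R))/3 = -(11 + (16 - 20*I - 20*R))/3 = -(27 - 20*I - 20*R)/3 = -9 + 20*I/3 + 20*R/3)
-362 - 379*x(A(-1, f), -10) = -362 - 379*(-9 + (20/3)*(-10) + (20/3)*0) = -362 - 379*(-9 - 200/3 + 0) = -362 - 379*(-227/3) = -362 + 86033/3 = 84947/3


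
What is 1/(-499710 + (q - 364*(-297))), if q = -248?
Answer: -1/391850 ≈ -2.5520e-6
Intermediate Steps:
1/(-499710 + (q - 364*(-297))) = 1/(-499710 + (-248 - 364*(-297))) = 1/(-499710 + (-248 + 108108)) = 1/(-499710 + 107860) = 1/(-391850) = -1/391850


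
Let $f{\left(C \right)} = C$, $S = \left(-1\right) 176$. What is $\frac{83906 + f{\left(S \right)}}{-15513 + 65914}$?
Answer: $\frac{83730}{50401} \approx 1.6613$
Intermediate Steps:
$S = -176$
$\frac{83906 + f{\left(S \right)}}{-15513 + 65914} = \frac{83906 - 176}{-15513 + 65914} = \frac{83730}{50401}$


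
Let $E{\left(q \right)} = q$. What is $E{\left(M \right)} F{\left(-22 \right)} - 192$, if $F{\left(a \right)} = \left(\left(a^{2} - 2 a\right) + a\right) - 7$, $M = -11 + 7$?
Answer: $-2188$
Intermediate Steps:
$M = -4$
$F{\left(a \right)} = -7 + a^{2} - a$ ($F{\left(a \right)} = \left(a^{2} - a\right) - 7 = -7 + a^{2} - a$)
$E{\left(M \right)} F{\left(-22 \right)} - 192 = - 4 \left(-7 + \left(-22\right)^{2} - -22\right) - 192 = - 4 \left(-7 + 484 + 22\right) - 192 = \left(-4\right) 499 - 192 = -1996 - 192 = -2188$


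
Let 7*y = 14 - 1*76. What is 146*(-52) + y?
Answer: -53206/7 ≈ -7600.9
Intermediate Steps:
y = -62/7 (y = (14 - 1*76)/7 = (14 - 76)/7 = (⅐)*(-62) = -62/7 ≈ -8.8571)
146*(-52) + y = 146*(-52) - 62/7 = -7592 - 62/7 = -53206/7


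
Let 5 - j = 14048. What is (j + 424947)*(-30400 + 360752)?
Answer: 135742958208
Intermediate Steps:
j = -14043 (j = 5 - 1*14048 = 5 - 14048 = -14043)
(j + 424947)*(-30400 + 360752) = (-14043 + 424947)*(-30400 + 360752) = 410904*330352 = 135742958208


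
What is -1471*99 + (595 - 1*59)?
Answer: -145093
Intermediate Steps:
-1471*99 + (595 - 1*59) = -145629 + (595 - 59) = -145629 + 536 = -145093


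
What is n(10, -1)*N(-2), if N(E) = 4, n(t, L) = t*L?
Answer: -40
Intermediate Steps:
n(t, L) = L*t
n(10, -1)*N(-2) = -1*10*4 = -10*4 = -40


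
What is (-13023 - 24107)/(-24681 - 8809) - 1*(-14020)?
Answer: 46956693/3349 ≈ 14021.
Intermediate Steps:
(-13023 - 24107)/(-24681 - 8809) - 1*(-14020) = -37130/(-33490) + 14020 = -37130*(-1/33490) + 14020 = 3713/3349 + 14020 = 46956693/3349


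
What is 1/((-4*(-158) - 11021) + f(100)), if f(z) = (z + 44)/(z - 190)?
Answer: -5/51953 ≈ -9.6241e-5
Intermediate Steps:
f(z) = (44 + z)/(-190 + z)
1/((-4*(-158) - 11021) + f(100)) = 1/((-4*(-158) - 11021) + (44 + 100)/(-190 + 100)) = 1/((632 - 11021) + 144/(-90)) = 1/(-10389 - 1/90*144) = 1/(-10389 - 8/5) = 1/(-51953/5) = -5/51953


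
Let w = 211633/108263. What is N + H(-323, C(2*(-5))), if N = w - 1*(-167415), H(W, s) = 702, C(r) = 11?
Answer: 18201062404/108263 ≈ 1.6812e+5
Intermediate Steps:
w = 211633/108263 (w = 211633*(1/108263) = 211633/108263 ≈ 1.9548)
N = 18125061778/108263 (N = 211633/108263 - 1*(-167415) = 211633/108263 + 167415 = 18125061778/108263 ≈ 1.6742e+5)
N + H(-323, C(2*(-5))) = 18125061778/108263 + 702 = 18201062404/108263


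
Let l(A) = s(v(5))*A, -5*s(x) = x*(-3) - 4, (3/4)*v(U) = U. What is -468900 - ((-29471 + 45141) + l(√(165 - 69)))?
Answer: -484570 - 96*√6/5 ≈ -4.8462e+5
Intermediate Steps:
v(U) = 4*U/3
s(x) = ⅘ + 3*x/5 (s(x) = -(x*(-3) - 4)/5 = -(-3*x - 4)/5 = -(-4 - 3*x)/5 = ⅘ + 3*x/5)
l(A) = 24*A/5 (l(A) = (⅘ + 3*((4/3)*5)/5)*A = (⅘ + (⅗)*(20/3))*A = (⅘ + 4)*A = 24*A/5)
-468900 - ((-29471 + 45141) + l(√(165 - 69))) = -468900 - ((-29471 + 45141) + 24*√(165 - 69)/5) = -468900 - (15670 + 24*√96/5) = -468900 - (15670 + 24*(4*√6)/5) = -468900 - (15670 + 96*√6/5) = -468900 + (-15670 - 96*√6/5) = -484570 - 96*√6/5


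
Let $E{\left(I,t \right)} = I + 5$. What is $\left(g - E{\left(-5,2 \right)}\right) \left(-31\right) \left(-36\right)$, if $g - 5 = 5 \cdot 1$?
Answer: $11160$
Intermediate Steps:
$E{\left(I,t \right)} = 5 + I$
$g = 10$ ($g = 5 + 5 \cdot 1 = 5 + 5 = 10$)
$\left(g - E{\left(-5,2 \right)}\right) \left(-31\right) \left(-36\right) = \left(10 - \left(5 - 5\right)\right) \left(-31\right) \left(-36\right) = \left(10 - 0\right) \left(-31\right) \left(-36\right) = \left(10 + 0\right) \left(-31\right) \left(-36\right) = 10 \left(-31\right) \left(-36\right) = \left(-310\right) \left(-36\right) = 11160$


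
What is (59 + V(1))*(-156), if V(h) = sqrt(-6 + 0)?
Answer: -9204 - 156*I*sqrt(6) ≈ -9204.0 - 382.12*I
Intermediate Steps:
V(h) = I*sqrt(6) (V(h) = sqrt(-6) = I*sqrt(6))
(59 + V(1))*(-156) = (59 + I*sqrt(6))*(-156) = -9204 - 156*I*sqrt(6)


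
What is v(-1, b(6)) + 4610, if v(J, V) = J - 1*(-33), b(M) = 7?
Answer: 4642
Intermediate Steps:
v(J, V) = 33 + J (v(J, V) = J + 33 = 33 + J)
v(-1, b(6)) + 4610 = (33 - 1) + 4610 = 32 + 4610 = 4642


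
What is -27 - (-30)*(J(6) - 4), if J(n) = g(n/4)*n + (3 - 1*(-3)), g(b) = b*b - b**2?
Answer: 33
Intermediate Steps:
g(b) = 0 (g(b) = b**2 - b**2 = 0)
J(n) = 6 (J(n) = 0*n + (3 - 1*(-3)) = 0 + (3 + 3) = 0 + 6 = 6)
-27 - (-30)*(J(6) - 4) = -27 - (-30)*(6 - 4) = -27 - (-30)*2 = -27 - 15*(-4) = -27 + 60 = 33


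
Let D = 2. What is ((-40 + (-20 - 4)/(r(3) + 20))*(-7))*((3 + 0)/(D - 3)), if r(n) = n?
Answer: -19824/23 ≈ -861.91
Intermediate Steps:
((-40 + (-20 - 4)/(r(3) + 20))*(-7))*((3 + 0)/(D - 3)) = ((-40 + (-20 - 4)/(3 + 20))*(-7))*((3 + 0)/(2 - 3)) = ((-40 - 24/23)*(-7))*(3/(-1)) = ((-40 - 24*1/23)*(-7))*(3*(-1)) = ((-40 - 24/23)*(-7))*(-3) = -944/23*(-7)*(-3) = (6608/23)*(-3) = -19824/23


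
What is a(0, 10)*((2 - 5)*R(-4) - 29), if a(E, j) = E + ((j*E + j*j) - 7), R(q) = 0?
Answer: -2697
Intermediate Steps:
a(E, j) = -7 + E + j**2 + E*j (a(E, j) = E + ((E*j + j**2) - 7) = E + ((j**2 + E*j) - 7) = E + (-7 + j**2 + E*j) = -7 + E + j**2 + E*j)
a(0, 10)*((2 - 5)*R(-4) - 29) = (-7 + 0 + 10**2 + 0*10)*((2 - 5)*0 - 29) = (-7 + 0 + 100 + 0)*(-3*0 - 29) = 93*(0 - 29) = 93*(-29) = -2697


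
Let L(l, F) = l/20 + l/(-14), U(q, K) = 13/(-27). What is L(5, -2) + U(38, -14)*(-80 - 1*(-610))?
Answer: -193001/756 ≈ -255.29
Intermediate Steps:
U(q, K) = -13/27 (U(q, K) = 13*(-1/27) = -13/27)
L(l, F) = -3*l/140 (L(l, F) = l*(1/20) + l*(-1/14) = l/20 - l/14 = -3*l/140)
L(5, -2) + U(38, -14)*(-80 - 1*(-610)) = -3/140*5 - 13*(-80 - 1*(-610))/27 = -3/28 - 13*(-80 + 610)/27 = -3/28 - 13/27*530 = -3/28 - 6890/27 = -193001/756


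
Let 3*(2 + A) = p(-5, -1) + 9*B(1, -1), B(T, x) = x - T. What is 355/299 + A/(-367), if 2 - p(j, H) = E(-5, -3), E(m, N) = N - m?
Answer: 132677/109733 ≈ 1.2091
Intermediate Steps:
p(j, H) = 0 (p(j, H) = 2 - (-3 - 1*(-5)) = 2 - (-3 + 5) = 2 - 1*2 = 2 - 2 = 0)
A = -8 (A = -2 + (0 + 9*(-1 - 1*1))/3 = -2 + (0 + 9*(-1 - 1))/3 = -2 + (0 + 9*(-2))/3 = -2 + (0 - 18)/3 = -2 + (⅓)*(-18) = -2 - 6 = -8)
355/299 + A/(-367) = 355/299 - 8/(-367) = 355*(1/299) - 8*(-1/367) = 355/299 + 8/367 = 132677/109733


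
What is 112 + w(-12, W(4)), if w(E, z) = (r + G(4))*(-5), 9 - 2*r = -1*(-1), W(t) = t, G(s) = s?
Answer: 72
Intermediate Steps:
r = 4 (r = 9/2 - (-1)*(-1)/2 = 9/2 - 1/2*1 = 9/2 - 1/2 = 4)
w(E, z) = -40 (w(E, z) = (4 + 4)*(-5) = 8*(-5) = -40)
112 + w(-12, W(4)) = 112 - 40 = 72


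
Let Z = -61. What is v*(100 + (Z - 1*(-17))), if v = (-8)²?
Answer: 3584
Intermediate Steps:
v = 64
v*(100 + (Z - 1*(-17))) = 64*(100 + (-61 - 1*(-17))) = 64*(100 + (-61 + 17)) = 64*(100 - 44) = 64*56 = 3584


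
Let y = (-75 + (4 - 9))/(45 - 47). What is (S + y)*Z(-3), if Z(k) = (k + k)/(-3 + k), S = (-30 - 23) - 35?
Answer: -48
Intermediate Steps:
S = -88 (S = -53 - 35 = -88)
Z(k) = 2*k/(-3 + k) (Z(k) = (2*k)/(-3 + k) = 2*k/(-3 + k))
y = 40 (y = (-75 - 5)/(-2) = -80*(-½) = 40)
(S + y)*Z(-3) = (-88 + 40)*(2*(-3)/(-3 - 3)) = -96*(-3)/(-6) = -96*(-3)*(-1)/6 = -48*1 = -48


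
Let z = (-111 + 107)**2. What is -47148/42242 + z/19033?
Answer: -448346006/401995993 ≈ -1.1153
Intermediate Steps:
z = 16 (z = (-4)**2 = 16)
-47148/42242 + z/19033 = -47148/42242 + 16/19033 = -47148*1/42242 + 16*(1/19033) = -23574/21121 + 16/19033 = -448346006/401995993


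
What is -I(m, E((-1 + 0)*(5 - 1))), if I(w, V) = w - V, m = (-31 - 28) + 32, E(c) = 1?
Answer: 28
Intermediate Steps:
m = -27 (m = -59 + 32 = -27)
-I(m, E((-1 + 0)*(5 - 1))) = -(-27 - 1*1) = -(-27 - 1) = -1*(-28) = 28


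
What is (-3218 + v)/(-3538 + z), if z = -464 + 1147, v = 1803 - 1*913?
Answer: 2328/2855 ≈ 0.81541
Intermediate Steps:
v = 890 (v = 1803 - 913 = 890)
z = 683
(-3218 + v)/(-3538 + z) = (-3218 + 890)/(-3538 + 683) = -2328/(-2855) = -2328*(-1/2855) = 2328/2855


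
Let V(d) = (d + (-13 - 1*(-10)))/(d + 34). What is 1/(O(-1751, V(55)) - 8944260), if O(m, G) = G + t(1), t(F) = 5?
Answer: -89/796038643 ≈ -1.1180e-7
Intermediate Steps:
V(d) = (-3 + d)/(34 + d) (V(d) = (d + (-13 + 10))/(34 + d) = (d - 3)/(34 + d) = (-3 + d)/(34 + d))
O(m, G) = 5 + G (O(m, G) = G + 5 = 5 + G)
1/(O(-1751, V(55)) - 8944260) = 1/((5 + (-3 + 55)/(34 + 55)) - 8944260) = 1/((5 + 52/89) - 8944260) = 1/(497/89 - 8944260) = 1/(-796038643/89) = -89/796038643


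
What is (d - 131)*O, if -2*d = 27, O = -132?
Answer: 19074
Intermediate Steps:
d = -27/2 (d = -1/2*27 = -27/2 ≈ -13.500)
(d - 131)*O = (-27/2 - 131)*(-132) = -289/2*(-132) = 19074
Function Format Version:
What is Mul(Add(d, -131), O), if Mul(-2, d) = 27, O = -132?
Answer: 19074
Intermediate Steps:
d = Rational(-27, 2) (d = Mul(Rational(-1, 2), 27) = Rational(-27, 2) ≈ -13.500)
Mul(Add(d, -131), O) = Mul(Add(Rational(-27, 2), -131), -132) = Mul(Rational(-289, 2), -132) = 19074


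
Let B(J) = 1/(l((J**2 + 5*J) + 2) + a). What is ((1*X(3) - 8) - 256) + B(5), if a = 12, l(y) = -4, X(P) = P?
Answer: -2087/8 ≈ -260.88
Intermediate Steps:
B(J) = 1/8 (B(J) = 1/(-4 + 12) = 1/8)
((1*X(3) - 8) - 256) + B(5) = ((1*3 - 8) - 256) + 1/8 = ((3 - 8) - 256) + 1/8 = (-5 - 256) + 1/8 = -261 + 1/8 = -2087/8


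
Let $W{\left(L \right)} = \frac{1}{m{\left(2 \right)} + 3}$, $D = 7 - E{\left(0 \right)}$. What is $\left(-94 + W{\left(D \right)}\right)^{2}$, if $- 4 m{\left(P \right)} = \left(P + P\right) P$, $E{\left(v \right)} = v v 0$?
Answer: $8649$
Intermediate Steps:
$E{\left(v \right)} = 0$ ($E{\left(v \right)} = v^{2} \cdot 0 = 0$)
$m{\left(P \right)} = - \frac{P^{2}}{2}$ ($m{\left(P \right)} = - \frac{\left(P + P\right) P}{4} = - \frac{2 P P}{4} = - \frac{2 P^{2}}{4} = - \frac{P^{2}}{2}$)
$D = 7$ ($D = 7 - 0 = 7 + 0 = 7$)
$W{\left(L \right)} = 1$ ($W{\left(L \right)} = \frac{1}{- \frac{2^{2}}{2} + 3} = \frac{1}{\left(- \frac{1}{2}\right) 4 + 3} = \frac{1}{-2 + 3} = 1^{-1} = 1$)
$\left(-94 + W{\left(D \right)}\right)^{2} = \left(-94 + 1\right)^{2} = \left(-93\right)^{2} = 8649$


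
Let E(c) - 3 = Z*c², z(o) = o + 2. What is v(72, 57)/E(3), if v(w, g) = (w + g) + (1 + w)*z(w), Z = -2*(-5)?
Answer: 5531/93 ≈ 59.473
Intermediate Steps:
z(o) = 2 + o
Z = 10
v(w, g) = g + w + (1 + w)*(2 + w) (v(w, g) = (w + g) + (1 + w)*(2 + w) = (g + w) + (1 + w)*(2 + w) = g + w + (1 + w)*(2 + w))
E(c) = 3 + 10*c²
v(72, 57)/E(3) = (2 + 57 + 72² + 4*72)/(3 + 10*3²) = (2 + 57 + 5184 + 288)/(3 + 10*9) = 5531/(3 + 90) = 5531/93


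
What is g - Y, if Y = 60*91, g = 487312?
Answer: 481852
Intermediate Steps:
Y = 5460
g - Y = 487312 - 1*5460 = 487312 - 5460 = 481852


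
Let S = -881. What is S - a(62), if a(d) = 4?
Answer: -885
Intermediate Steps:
S - a(62) = -881 - 1*4 = -881 - 4 = -885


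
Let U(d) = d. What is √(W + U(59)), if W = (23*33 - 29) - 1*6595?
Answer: I*√5806 ≈ 76.197*I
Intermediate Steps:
W = -5865 (W = (759 - 29) - 6595 = 730 - 6595 = -5865)
√(W + U(59)) = √(-5865 + 59) = √(-5806) = I*√5806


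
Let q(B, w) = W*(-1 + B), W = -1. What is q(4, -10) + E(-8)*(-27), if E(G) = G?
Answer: 213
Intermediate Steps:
q(B, w) = 1 - B (q(B, w) = -(-1 + B) = 1 - B)
q(4, -10) + E(-8)*(-27) = (1 - 1*4) - 8*(-27) = (1 - 4) + 216 = -3 + 216 = 213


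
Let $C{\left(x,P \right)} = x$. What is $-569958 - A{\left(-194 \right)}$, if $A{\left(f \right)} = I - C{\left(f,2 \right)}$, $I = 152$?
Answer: $-570304$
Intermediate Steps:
$A{\left(f \right)} = 152 - f$
$-569958 - A{\left(-194 \right)} = -569958 - \left(152 - -194\right) = -569958 - \left(152 + 194\right) = -569958 - 346 = -570304$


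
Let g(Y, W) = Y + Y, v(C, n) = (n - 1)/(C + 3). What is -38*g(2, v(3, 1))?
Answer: -152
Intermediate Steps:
v(C, n) = (-1 + n)/(3 + C)
g(Y, W) = 2*Y
-38*g(2, v(3, 1)) = -76*2 = -38*4 = -152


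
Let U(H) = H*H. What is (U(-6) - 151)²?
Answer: 13225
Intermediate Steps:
U(H) = H²
(U(-6) - 151)² = ((-6)² - 151)² = (36 - 151)² = (-115)² = 13225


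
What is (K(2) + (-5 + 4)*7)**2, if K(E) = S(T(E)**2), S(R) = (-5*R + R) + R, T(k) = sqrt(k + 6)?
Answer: 961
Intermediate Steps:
T(k) = sqrt(6 + k)
S(R) = -3*R (S(R) = -4*R + R = -3*R)
K(E) = -18 - 3*E (K(E) = -(18 + 3*E) = -3*(6 + E) = -18 - 3*E)
(K(2) + (-5 + 4)*7)**2 = ((-18 - 3*2) + (-5 + 4)*7)**2 = ((-18 - 6) - 1*7)**2 = (-24 - 7)**2 = (-31)**2 = 961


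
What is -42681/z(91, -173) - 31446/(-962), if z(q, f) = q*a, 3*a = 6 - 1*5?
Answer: -4627530/3367 ≈ -1374.4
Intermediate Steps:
a = ⅓ (a = (6 - 1*5)/3 = (6 - 5)/3 = (⅓)*1 = ⅓ ≈ 0.33333)
z(q, f) = q/3 (z(q, f) = q*(⅓) = q/3)
-42681/z(91, -173) - 31446/(-962) = -42681/((⅓)*91) - 31446/(-962) = -42681/91/3 - 31446*(-1/962) = -42681*3/91 + 15723/481 = -128043/91 + 15723/481 = -4627530/3367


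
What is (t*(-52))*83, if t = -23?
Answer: 99268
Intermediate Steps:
(t*(-52))*83 = -23*(-52)*83 = 1196*83 = 99268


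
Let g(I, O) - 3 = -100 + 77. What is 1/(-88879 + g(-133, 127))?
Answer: -1/88899 ≈ -1.1249e-5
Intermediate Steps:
g(I, O) = -20 (g(I, O) = 3 + (-100 + 77) = 3 - 23 = -20)
1/(-88879 + g(-133, 127)) = 1/(-88879 - 20) = 1/(-88899) = -1/88899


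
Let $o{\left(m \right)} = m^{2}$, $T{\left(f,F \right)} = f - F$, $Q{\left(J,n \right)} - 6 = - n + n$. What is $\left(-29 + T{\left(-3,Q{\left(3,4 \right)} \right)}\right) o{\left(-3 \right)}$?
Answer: $-342$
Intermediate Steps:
$Q{\left(J,n \right)} = 6$ ($Q{\left(J,n \right)} = 6 + \left(- n + n\right) = 6 + 0 = 6$)
$\left(-29 + T{\left(-3,Q{\left(3,4 \right)} \right)}\right) o{\left(-3 \right)} = \left(-29 - 9\right) \left(-3\right)^{2} = \left(-29 - 9\right) 9 = \left(-38\right) 9 = -342$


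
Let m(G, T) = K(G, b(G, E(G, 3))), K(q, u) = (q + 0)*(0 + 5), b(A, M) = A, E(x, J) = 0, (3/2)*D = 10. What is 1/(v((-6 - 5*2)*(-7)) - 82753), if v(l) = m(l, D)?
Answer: -1/82193 ≈ -1.2166e-5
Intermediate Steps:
D = 20/3 (D = (⅔)*10 = 20/3 ≈ 6.6667)
K(q, u) = 5*q (K(q, u) = q*5 = 5*q)
m(G, T) = 5*G
v(l) = 5*l
1/(v((-6 - 5*2)*(-7)) - 82753) = 1/(5*((-6 - 5*2)*(-7)) - 82753) = 1/(5*((-6 - 10)*(-7)) - 82753) = 1/(5*(-16*(-7)) - 82753) = 1/(5*112 - 82753) = 1/(560 - 82753) = 1/(-82193) = -1/82193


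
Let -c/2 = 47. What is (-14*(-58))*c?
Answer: -76328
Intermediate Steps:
c = -94 (c = -2*47 = -94)
(-14*(-58))*c = -14*(-58)*(-94) = 812*(-94) = -76328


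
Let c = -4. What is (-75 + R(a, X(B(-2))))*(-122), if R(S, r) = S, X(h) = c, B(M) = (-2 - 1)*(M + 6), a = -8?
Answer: 10126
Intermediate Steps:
B(M) = -18 - 3*M (B(M) = -3*(6 + M) = -18 - 3*M)
X(h) = -4
(-75 + R(a, X(B(-2))))*(-122) = (-75 - 8)*(-122) = -83*(-122) = 10126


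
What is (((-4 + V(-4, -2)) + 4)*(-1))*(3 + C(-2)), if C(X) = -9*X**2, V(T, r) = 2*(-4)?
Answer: -264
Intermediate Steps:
V(T, r) = -8
(((-4 + V(-4, -2)) + 4)*(-1))*(3 + C(-2)) = (((-4 - 8) + 4)*(-1))*(3 - 9*(-2)**2) = ((-12 + 4)*(-1))*(3 - 9*4) = (-8*(-1))*(3 - 36) = 8*(-33) = -264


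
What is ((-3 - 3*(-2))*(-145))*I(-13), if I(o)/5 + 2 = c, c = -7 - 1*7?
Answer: 34800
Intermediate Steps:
c = -14 (c = -7 - 7 = -14)
I(o) = -80 (I(o) = -10 + 5*(-14) = -10 - 70 = -80)
((-3 - 3*(-2))*(-145))*I(-13) = ((-3 - 3*(-2))*(-145))*(-80) = ((-3 + 6)*(-145))*(-80) = (3*(-145))*(-80) = -435*(-80) = 34800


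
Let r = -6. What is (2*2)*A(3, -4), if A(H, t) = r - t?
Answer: -8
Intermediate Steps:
A(H, t) = -6 - t
(2*2)*A(3, -4) = (2*2)*(-6 - 1*(-4)) = 4*(-6 + 4) = 4*(-2) = -8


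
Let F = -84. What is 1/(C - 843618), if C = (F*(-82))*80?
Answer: -1/292578 ≈ -3.4179e-6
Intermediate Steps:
C = 551040 (C = -84*(-82)*80 = 6888*80 = 551040)
1/(C - 843618) = 1/(551040 - 843618) = 1/(-292578) = -1/292578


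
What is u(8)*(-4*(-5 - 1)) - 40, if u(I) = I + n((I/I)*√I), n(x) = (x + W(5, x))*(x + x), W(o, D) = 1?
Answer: 536 + 96*√2 ≈ 671.76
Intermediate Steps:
n(x) = 2*x*(1 + x) (n(x) = (x + 1)*(x + x) = (1 + x)*(2*x) = 2*x*(1 + x))
u(I) = I + 2*√I*(1 + √I) (u(I) = I + 2*((I/I)*√I)*(1 + (I/I)*√I) = I + 2*(1*√I)*(1 + 1*√I) = I + 2*√I*(1 + √I))
u(8)*(-4*(-5 - 1)) - 40 = (2*√8 + 3*8)*(-4*(-5 - 1)) - 40 = (2*(2*√2) + 24)*(-4*(-6)) - 40 = (4*√2 + 24)*24 - 40 = (24 + 4*√2)*24 - 40 = (576 + 96*√2) - 40 = 536 + 96*√2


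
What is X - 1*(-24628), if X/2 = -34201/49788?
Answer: 613055231/24894 ≈ 24627.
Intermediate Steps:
X = -34201/24894 (X = 2*(-34201/49788) = -34201/24894 ≈ -1.3739)
X - 1*(-24628) = -34201/24894 - 1*(-24628) = -34201/24894 + 24628 = 613055231/24894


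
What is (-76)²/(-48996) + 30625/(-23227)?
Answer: -408665413/284507523 ≈ -1.4364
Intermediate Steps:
(-76)²/(-48996) + 30625/(-23227) = 5776*(-1/48996) + 30625*(-1/23227) = -1444/12249 - 30625/23227 = -408665413/284507523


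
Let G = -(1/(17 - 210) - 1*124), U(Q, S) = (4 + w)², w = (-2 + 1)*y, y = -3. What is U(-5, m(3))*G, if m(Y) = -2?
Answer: 1172717/193 ≈ 6076.3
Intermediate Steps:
w = 3 (w = (-2 + 1)*(-3) = -1*(-3) = 3)
U(Q, S) = 49 (U(Q, S) = (4 + 3)² = 7² = 49)
G = 23933/193 (G = -(1/(-193) - 124) = -(-1/193 - 124) = -1*(-23933/193) = 23933/193 ≈ 124.01)
U(-5, m(3))*G = 49*(23933/193) = 1172717/193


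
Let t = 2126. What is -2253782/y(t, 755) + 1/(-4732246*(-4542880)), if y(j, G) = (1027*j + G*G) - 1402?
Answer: -9690372675461343867/11832620840075934400 ≈ -0.81895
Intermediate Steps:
y(j, G) = -1402 + G² + 1027*j (y(j, G) = (1027*j + G²) - 1402 = (G² + 1027*j) - 1402 = -1402 + G² + 1027*j)
-2253782/y(t, 755) + 1/(-4732246*(-4542880)) = -2253782/(-1402 + 755² + 1027*2126) + 1/(-4732246*(-4542880)) = -2253782/(-1402 + 570025 + 2183402) - 1/4732246*(-1/4542880) = -2253782/2752025 + 1/21498025708480 = -9690372675461343867/11832620840075934400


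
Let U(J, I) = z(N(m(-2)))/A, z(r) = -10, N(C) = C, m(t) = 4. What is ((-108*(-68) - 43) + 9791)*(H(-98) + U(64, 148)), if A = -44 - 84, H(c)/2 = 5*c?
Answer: -267981195/16 ≈ -1.6749e+7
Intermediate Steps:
H(c) = 10*c (H(c) = 2*(5*c) = 10*c)
A = -128
U(J, I) = 5/64 (U(J, I) = -10/(-128) = -10*(-1/128) = 5/64)
((-108*(-68) - 43) + 9791)*(H(-98) + U(64, 148)) = ((-108*(-68) - 43) + 9791)*(10*(-98) + 5/64) = ((7344 - 43) + 9791)*(-980 + 5/64) = (7301 + 9791)*(-62715/64) = 17092*(-62715/64) = -267981195/16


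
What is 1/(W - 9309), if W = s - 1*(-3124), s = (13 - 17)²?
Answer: -1/6169 ≈ -0.00016210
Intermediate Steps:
s = 16 (s = (-4)² = 16)
W = 3140 (W = 16 - 1*(-3124) = 16 + 3124 = 3140)
1/(W - 9309) = 1/(3140 - 9309) = 1/(-6169) = -1/6169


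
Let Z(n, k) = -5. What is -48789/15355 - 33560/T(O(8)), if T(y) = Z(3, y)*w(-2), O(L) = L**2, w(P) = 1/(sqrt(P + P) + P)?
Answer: -206174309/15355 + 13424*I ≈ -13427.0 + 13424.0*I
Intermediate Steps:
w(P) = 1/(P + sqrt(2)*sqrt(P)) (w(P) = 1/(sqrt(2*P) + P) = 1/(sqrt(2)*sqrt(P) + P) = 1/(P + sqrt(2)*sqrt(P)))
T(y) = -5*(-2 - 2*I)/8 (T(y) = -5/(-2 + sqrt(2)*sqrt(-2)) = -5/(-2 + sqrt(2)*(I*sqrt(2))) = -5*(-2 - 2*I)/8)
-48789/15355 - 33560/T(O(8)) = -48789/15355 - 33560*8*(5/4 - 5*I/4)/25 = -48789*1/15355 - 53696*(5/4 - 5*I/4)/5 = -48789/15355 - 53696*(5/4 - 5*I/4)/5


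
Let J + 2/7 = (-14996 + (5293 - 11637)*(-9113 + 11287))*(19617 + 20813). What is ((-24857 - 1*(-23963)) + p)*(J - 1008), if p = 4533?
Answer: -14219309500152342/7 ≈ -2.0313e+15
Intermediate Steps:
J = -3907477184522/7 (J = -2/7 + (-14996 + (5293 - 11637)*(-9113 + 11287))*(19617 + 20813) = -2/7 + (-14996 - 6344*2174)*40430 = -2/7 + (-14996 - 13791856)*40430 = -2/7 - 13806852*40430 = -2/7 - 558211026360 = -3907477184522/7 ≈ -5.5821e+11)
((-24857 - 1*(-23963)) + p)*(J - 1008) = ((-24857 - 1*(-23963)) + 4533)*(-3907477184522/7 - 1008) = ((-24857 + 23963) + 4533)*(-3907477191578/7) = (-894 + 4533)*(-3907477191578/7) = 3639*(-3907477191578/7) = -14219309500152342/7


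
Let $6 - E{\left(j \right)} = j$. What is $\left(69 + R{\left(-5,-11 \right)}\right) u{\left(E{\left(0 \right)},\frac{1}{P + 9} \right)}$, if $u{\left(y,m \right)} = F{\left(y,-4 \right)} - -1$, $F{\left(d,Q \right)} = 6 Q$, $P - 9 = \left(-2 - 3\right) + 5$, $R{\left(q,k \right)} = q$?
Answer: $-1472$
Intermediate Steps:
$E{\left(j \right)} = 6 - j$
$P = 9$ ($P = 9 + \left(\left(-2 - 3\right) + 5\right) = 9 + \left(-5 + 5\right) = 9 + 0 = 9$)
$u{\left(y,m \right)} = -23$ ($u{\left(y,m \right)} = 6 \left(-4\right) - -1 = -24 + 1 = -23$)
$\left(69 + R{\left(-5,-11 \right)}\right) u{\left(E{\left(0 \right)},\frac{1}{P + 9} \right)} = \left(69 - 5\right) \left(-23\right) = 64 \left(-23\right) = -1472$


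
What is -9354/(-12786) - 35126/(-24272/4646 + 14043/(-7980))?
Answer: 35584658998249/7074218901 ≈ 5030.2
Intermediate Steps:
-9354/(-12786) - 35126/(-24272/4646 + 14043/(-7980)) = -9354*(-1/12786) - 35126/(-24272*1/4646 + 14043*(-1/7980)) = 1559/2131 - 35126/(-12136/2323 - 4681/2660) = 1559/2131 - 35126/(-43155723/6179180) = 1559/2131 - 35126*(-6179180/43155723) = 1559/2131 + 16696144360/3319671 = 35584658998249/7074218901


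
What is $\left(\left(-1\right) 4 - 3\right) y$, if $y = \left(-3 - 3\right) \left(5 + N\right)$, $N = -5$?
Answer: $0$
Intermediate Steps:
$y = 0$ ($y = \left(-3 - 3\right) \left(5 - 5\right) = \left(-6\right) 0 = 0$)
$\left(\left(-1\right) 4 - 3\right) y = \left(\left(-1\right) 4 - 3\right) 0 = \left(-4 - 3\right) 0 = \left(-7\right) 0 = 0$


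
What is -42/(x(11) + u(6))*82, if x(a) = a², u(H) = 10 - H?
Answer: -3444/125 ≈ -27.552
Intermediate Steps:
-42/(x(11) + u(6))*82 = -42/(11² + (10 - 1*6))*82 = -42/(121 + (10 - 6))*82 = -42/(121 + 4)*82 = -42/125*82 = -3444/125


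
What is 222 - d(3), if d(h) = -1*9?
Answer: 231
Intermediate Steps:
d(h) = -9
222 - d(3) = 222 - 1*(-9) = 222 + 9 = 231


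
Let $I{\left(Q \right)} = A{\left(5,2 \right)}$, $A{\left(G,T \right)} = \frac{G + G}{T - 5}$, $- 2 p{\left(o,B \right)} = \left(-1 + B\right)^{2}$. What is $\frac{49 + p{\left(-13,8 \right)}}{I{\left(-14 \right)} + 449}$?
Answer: $\frac{21}{382} \approx 0.054974$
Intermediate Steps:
$p{\left(o,B \right)} = - \frac{\left(-1 + B\right)^{2}}{2}$
$A{\left(G,T \right)} = \frac{2 G}{-5 + T}$
$I{\left(Q \right)} = - \frac{10}{3}$ ($I{\left(Q \right)} = 2 \cdot 5 \frac{1}{-5 + 2} = 2 \cdot 5 \frac{1}{-3} = 2 \cdot 5 \left(- \frac{1}{3}\right) = - \frac{10}{3}$)
$\frac{49 + p{\left(-13,8 \right)}}{I{\left(-14 \right)} + 449} = \frac{49 - \frac{\left(-1 + 8\right)^{2}}{2}}{- \frac{10}{3} + 449} = \frac{49 - \frac{7^{2}}{2}}{\frac{1337}{3}} = \left(49 - \frac{49}{2}\right) \frac{3}{1337} = \frac{49}{2} \cdot \frac{3}{1337} = \frac{21}{382}$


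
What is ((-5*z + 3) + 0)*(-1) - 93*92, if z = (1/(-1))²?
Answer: -8554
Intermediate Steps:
z = 1 (z = (-1)² = 1)
((-5*z + 3) + 0)*(-1) - 93*92 = ((-5*1 + 3) + 0)*(-1) - 93*92 = ((-5 + 3) + 0)*(-1) - 8556 = (-2 + 0)*(-1) - 8556 = -2*(-1) - 8556 = 2 - 8556 = -8554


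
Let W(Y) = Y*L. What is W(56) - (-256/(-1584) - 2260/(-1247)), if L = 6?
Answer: 41236516/123453 ≈ 334.03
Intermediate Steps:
W(Y) = 6*Y (W(Y) = Y*6 = 6*Y)
W(56) - (-256/(-1584) - 2260/(-1247)) = 6*56 - (-256/(-1584) - 2260/(-1247)) = 336 - (-256*(-1/1584) - 2260*(-1/1247)) = 336 - (16/99 + 2260/1247) = 336 - 1*243692/123453 = 336 - 243692/123453 = 41236516/123453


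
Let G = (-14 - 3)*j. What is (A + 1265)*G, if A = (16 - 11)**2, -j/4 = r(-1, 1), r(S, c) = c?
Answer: 87720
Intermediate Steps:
j = -4 (j = -4*1 = -4)
A = 25 (A = 5**2 = 25)
G = 68 (G = (-14 - 3)*(-4) = -17*(-4) = 68)
(A + 1265)*G = (25 + 1265)*68 = 1290*68 = 87720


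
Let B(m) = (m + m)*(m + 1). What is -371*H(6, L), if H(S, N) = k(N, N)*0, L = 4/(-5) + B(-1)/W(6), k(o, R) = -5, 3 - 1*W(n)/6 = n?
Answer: 0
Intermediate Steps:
W(n) = 18 - 6*n
B(m) = 2*m*(1 + m) (B(m) = (2*m)*(1 + m) = 2*m*(1 + m))
L = -⅘ (L = 4/(-5) + (2*(-1)*(1 - 1))/(18 - 6*6) = 4*(-⅕) + (2*(-1)*0)/(18 - 36) = -⅘ + 0/(-18) = -⅘ + 0*(-1/18) = -⅘ + 0 = -⅘ ≈ -0.80000)
H(S, N) = 0 (H(S, N) = -5*0 = 0)
-371*H(6, L) = -371*0 = 0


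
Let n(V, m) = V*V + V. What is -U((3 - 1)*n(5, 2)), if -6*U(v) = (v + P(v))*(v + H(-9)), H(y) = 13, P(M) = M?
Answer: 1460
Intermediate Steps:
n(V, m) = V + V² (n(V, m) = V² + V = V + V²)
U(v) = -v*(13 + v)/3 (U(v) = -(v + v)*(v + 13)/6 = -2*v*(13 + v)/6 = -v*(13 + v)/3)
-U((3 - 1)*n(5, 2)) = -(3 - 1)*(5*(1 + 5))*(-13 - (3 - 1)*5*(1 + 5))/3 = -2*(5*6)*(-13 - 2*5*6)/3 = -2*30*(-13 - 2*30)/3 = -60*(-13 - 1*60)/3 = -60*(-13 - 60)/3 = -60*(-73)/3 = -1*(-1460) = 1460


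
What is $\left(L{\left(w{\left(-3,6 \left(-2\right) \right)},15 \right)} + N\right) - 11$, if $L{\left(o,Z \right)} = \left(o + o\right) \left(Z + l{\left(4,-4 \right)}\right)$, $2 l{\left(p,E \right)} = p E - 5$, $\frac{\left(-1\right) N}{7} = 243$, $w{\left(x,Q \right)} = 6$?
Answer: $-1658$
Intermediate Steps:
$N = -1701$ ($N = \left(-7\right) 243 = -1701$)
$l{\left(p,E \right)} = - \frac{5}{2} + \frac{E p}{2}$ ($l{\left(p,E \right)} = \frac{p E - 5}{2} = \frac{E p - 5}{2} = \frac{-5 + E p}{2} = - \frac{5}{2} + \frac{E p}{2}$)
$L{\left(o,Z \right)} = 2 o \left(- \frac{21}{2} + Z\right)$ ($L{\left(o,Z \right)} = \left(o + o\right) \left(Z + \left(- \frac{5}{2} + \frac{1}{2} \left(-4\right) 4\right)\right) = 2 o \left(Z - \frac{21}{2}\right) = 2 o \left(- \frac{21}{2} + Z\right)$)
$\left(L{\left(w{\left(-3,6 \left(-2\right) \right)},15 \right)} + N\right) - 11 = \left(6 \left(-21 + 2 \cdot 15\right) - 1701\right) - 11 = \left(6 \left(-21 + 30\right) - 1701\right) - 11 = \left(6 \cdot 9 - 1701\right) - 11 = \left(54 - 1701\right) - 11 = -1647 - 11 = -1658$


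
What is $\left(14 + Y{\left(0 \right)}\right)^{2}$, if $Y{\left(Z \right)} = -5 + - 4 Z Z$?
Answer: $81$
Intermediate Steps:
$Y{\left(Z \right)} = -5 - 4 Z^{2}$
$\left(14 + Y{\left(0 \right)}\right)^{2} = \left(14 - \left(5 + 4 \cdot 0^{2}\right)\right)^{2} = \left(14 - 5\right)^{2} = 9^{2} = 81$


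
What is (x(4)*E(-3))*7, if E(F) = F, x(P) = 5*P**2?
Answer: -1680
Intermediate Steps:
(x(4)*E(-3))*7 = ((5*4**2)*(-3))*7 = ((5*16)*(-3))*7 = (80*(-3))*7 = -240*7 = -1680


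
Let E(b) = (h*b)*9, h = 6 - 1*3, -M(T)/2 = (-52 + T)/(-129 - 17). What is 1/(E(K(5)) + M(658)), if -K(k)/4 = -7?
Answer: 73/55794 ≈ 0.0013084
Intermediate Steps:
M(T) = -52/73 + T/73 (M(T) = -2*(-52 + T)/(-129 - 17) = -2*(-52 + T)/(-146) = -2*(-52 + T)*(-1)/146 = -2*(26/73 - T/146) = -52/73 + T/73)
K(k) = 28 (K(k) = -4*(-7) = 28)
h = 3 (h = 6 - 3 = 3)
E(b) = 27*b (E(b) = (3*b)*9 = 27*b)
1/(E(K(5)) + M(658)) = 1/(27*28 + (-52/73 + (1/73)*658)) = 1/(756 + (-52/73 + 658/73)) = 1/(756 + 606/73) = 1/(55794/73) = 73/55794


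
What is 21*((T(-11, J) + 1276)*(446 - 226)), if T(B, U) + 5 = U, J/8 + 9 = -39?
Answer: 4097940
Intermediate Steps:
J = -384 (J = -72 + 8*(-39) = -72 - 312 = -384)
T(B, U) = -5 + U
21*((T(-11, J) + 1276)*(446 - 226)) = 21*(((-5 - 384) + 1276)*(446 - 226)) = 21*((-389 + 1276)*220) = 21*(887*220) = 21*195140 = 4097940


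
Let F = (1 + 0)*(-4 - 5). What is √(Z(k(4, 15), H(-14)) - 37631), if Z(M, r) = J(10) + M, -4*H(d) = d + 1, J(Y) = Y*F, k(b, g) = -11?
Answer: 2*I*√9433 ≈ 194.25*I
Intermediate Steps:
F = -9 (F = 1*(-9) = -9)
J(Y) = -9*Y (J(Y) = Y*(-9) = -9*Y)
H(d) = -¼ - d/4 (H(d) = -(d + 1)/4 = -(1 + d)/4 = -¼ - d/4)
Z(M, r) = -90 + M (Z(M, r) = -9*10 + M = -90 + M)
√(Z(k(4, 15), H(-14)) - 37631) = √((-90 - 11) - 37631) = √(-101 - 37631) = √(-37732) = 2*I*√9433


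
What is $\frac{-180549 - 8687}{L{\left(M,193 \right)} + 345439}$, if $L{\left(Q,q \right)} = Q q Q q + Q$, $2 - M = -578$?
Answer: $- \frac{189236}{12530909619} \approx -1.5102 \cdot 10^{-5}$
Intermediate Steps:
$M = 580$ ($M = 2 - -578 = 2 + 578 = 580$)
$L{\left(Q,q \right)} = Q + Q^{2} q^{2}$ ($L{\left(Q,q \right)} = q Q^{2} q + Q = Q^{2} q^{2} + Q = Q + Q^{2} q^{2}$)
$\frac{-180549 - 8687}{L{\left(M,193 \right)} + 345439} = \frac{-180549 - 8687}{580 \left(1 + 580 \cdot 193^{2}\right) + 345439} = - \frac{189236}{580 \left(1 + 580 \cdot 37249\right) + 345439} = - \frac{189236}{580 \left(1 + 21604420\right) + 345439} = - \frac{189236}{580 \cdot 21604421 + 345439} = - \frac{189236}{12530564180 + 345439} = - \frac{189236}{12530909619}$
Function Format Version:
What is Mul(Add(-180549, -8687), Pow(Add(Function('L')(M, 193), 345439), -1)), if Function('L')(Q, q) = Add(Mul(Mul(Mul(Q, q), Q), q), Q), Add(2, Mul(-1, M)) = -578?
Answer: Rational(-189236, 12530909619) ≈ -1.5102e-5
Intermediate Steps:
M = 580 (M = Add(2, Mul(-1, -578)) = Add(2, 578) = 580)
Function('L')(Q, q) = Add(Q, Mul(Pow(Q, 2), Pow(q, 2))) (Function('L')(Q, q) = Add(Mul(Mul(q, Pow(Q, 2)), q), Q) = Add(Mul(Pow(Q, 2), Pow(q, 2)), Q) = Add(Q, Mul(Pow(Q, 2), Pow(q, 2))))
Mul(Add(-180549, -8687), Pow(Add(Function('L')(M, 193), 345439), -1)) = Mul(Add(-180549, -8687), Pow(Add(Mul(580, Add(1, Mul(580, Pow(193, 2)))), 345439), -1)) = Mul(-189236, Pow(Add(Mul(580, Add(1, Mul(580, 37249))), 345439), -1)) = Mul(-189236, Pow(Add(Mul(580, Add(1, 21604420)), 345439), -1)) = Mul(-189236, Pow(Add(Mul(580, 21604421), 345439), -1)) = Mul(-189236, Pow(Add(12530564180, 345439), -1)) = Mul(-189236, Pow(12530909619, -1)) = Mul(-189236, Rational(1, 12530909619)) = Rational(-189236, 12530909619)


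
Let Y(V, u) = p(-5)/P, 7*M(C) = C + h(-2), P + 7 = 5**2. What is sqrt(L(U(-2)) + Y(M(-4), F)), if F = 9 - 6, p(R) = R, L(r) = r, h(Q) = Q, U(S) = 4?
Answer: sqrt(134)/6 ≈ 1.9293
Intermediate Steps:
P = 18 (P = -7 + 5**2 = -7 + 25 = 18)
F = 3
M(C) = -2/7 + C/7 (M(C) = (C - 2)/7 = (-2 + C)/7 = -2/7 + C/7)
Y(V, u) = -5/18
sqrt(L(U(-2)) + Y(M(-4), F)) = sqrt(4 - 5/18) = sqrt(67/18) = sqrt(134)/6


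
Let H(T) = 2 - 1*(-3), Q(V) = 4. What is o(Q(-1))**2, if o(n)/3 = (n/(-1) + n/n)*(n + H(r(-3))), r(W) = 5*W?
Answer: 6561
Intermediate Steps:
H(T) = 5 (H(T) = 2 + 3 = 5)
o(n) = 3*(1 - n)*(5 + n) (o(n) = 3*((n/(-1) + n/n)*(n + 5)) = 3*((n*(-1) + 1)*(5 + n)) = 3*((-n + 1)*(5 + n)) = 3*((1 - n)*(5 + n)) = 3*(1 - n)*(5 + n))
o(Q(-1))**2 = (15 - 12*4 - 3*4**2)**2 = (15 - 48 - 3*16)**2 = (15 - 48 - 48)**2 = (-81)**2 = 6561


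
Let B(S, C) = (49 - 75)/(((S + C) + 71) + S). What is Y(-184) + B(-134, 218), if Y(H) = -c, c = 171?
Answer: -3617/21 ≈ -172.24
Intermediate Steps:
Y(H) = -171 (Y(H) = -1*171 = -171)
B(S, C) = -26/(71 + C + 2*S) (B(S, C) = -26/(((C + S) + 71) + S) = -26/((71 + C + S) + S) = -26/(71 + C + 2*S))
Y(-184) + B(-134, 218) = -171 - 26/(71 + 218 + 2*(-134)) = -171 - 26/(71 + 218 - 268) = -171 - 26/21 = -3617/21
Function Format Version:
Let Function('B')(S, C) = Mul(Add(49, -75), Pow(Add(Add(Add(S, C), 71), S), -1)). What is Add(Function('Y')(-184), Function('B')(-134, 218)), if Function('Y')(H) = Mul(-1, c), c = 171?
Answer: Rational(-3617, 21) ≈ -172.24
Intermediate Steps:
Function('Y')(H) = -171 (Function('Y')(H) = Mul(-1, 171) = -171)
Function('B')(S, C) = Mul(-26, Pow(Add(71, C, Mul(2, S)), -1)) (Function('B')(S, C) = Mul(-26, Pow(Add(Add(Add(C, S), 71), S), -1)) = Mul(-26, Pow(Add(Add(71, C, S), S), -1)) = Mul(-26, Pow(Add(71, C, Mul(2, S)), -1)))
Add(Function('Y')(-184), Function('B')(-134, 218)) = Add(-171, Mul(-26, Pow(Add(71, 218, Mul(2, -134)), -1))) = Add(-171, Mul(-26, Pow(Add(71, 218, -268), -1))) = Add(-171, Mul(-26, Pow(21, -1))) = Add(-171, Mul(-26, Rational(1, 21))) = Add(-171, Rational(-26, 21)) = Rational(-3617, 21)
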